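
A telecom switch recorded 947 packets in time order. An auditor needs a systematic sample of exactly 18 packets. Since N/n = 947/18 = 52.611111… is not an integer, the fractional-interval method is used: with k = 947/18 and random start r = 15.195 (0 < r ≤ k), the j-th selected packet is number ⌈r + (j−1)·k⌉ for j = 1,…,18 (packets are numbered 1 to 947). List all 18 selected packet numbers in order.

j=1: r + 0k = 15.195 → ⌈·⌉ = 16
j=2: r + 1k = 67.806111… → ⌈·⌉ = 68
j=3: r + 2k = 120.417222… → ⌈·⌉ = 121
j=4: r + 3k = 173.028333… → ⌈·⌉ = 174
j=5: r + 4k = 225.639444… → ⌈·⌉ = 226
j=6: r + 5k = 278.250555… → ⌈·⌉ = 279
j=7: r + 6k = 330.861666… → ⌈·⌉ = 331
j=8: r + 7k = 383.472777… → ⌈·⌉ = 384
j=9: r + 8k = 436.083888… → ⌈·⌉ = 437
j=10: r + 9k = 488.695 → ⌈·⌉ = 489
j=11: r + 10k = 541.306111… → ⌈·⌉ = 542
j=12: r + 11k = 593.917222… → ⌈·⌉ = 594
j=13: r + 12k = 646.528333… → ⌈·⌉ = 647
j=14: r + 13k = 699.139444… → ⌈·⌉ = 700
j=15: r + 14k = 751.750555… → ⌈·⌉ = 752
j=16: r + 15k = 804.361666… → ⌈·⌉ = 805
j=17: r + 16k = 856.972777… → ⌈·⌉ = 857
j=18: r + 17k = 909.583888… → ⌈·⌉ = 910

16, 68, 121, 174, 226, 279, 331, 384, 437, 489, 542, 594, 647, 700, 752, 805, 857, 910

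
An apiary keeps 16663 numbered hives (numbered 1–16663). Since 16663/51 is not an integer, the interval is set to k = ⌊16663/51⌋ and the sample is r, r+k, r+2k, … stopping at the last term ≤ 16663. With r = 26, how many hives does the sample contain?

k = ⌊16663/51⌋ = 326
Achieved size = ⌊(16663 − 26)/326⌋ + 1 = ⌊16637/326⌋ + 1 = 51 + 1 = 52
(last selection: 26 + 51×326 = 16652 ≤ 16663; next would be 16978 > 16663)

52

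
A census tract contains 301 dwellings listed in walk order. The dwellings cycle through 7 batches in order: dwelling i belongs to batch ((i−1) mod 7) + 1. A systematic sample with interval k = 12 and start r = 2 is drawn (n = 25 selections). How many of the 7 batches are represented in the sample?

Consecutive selections differ by k = 12, so their batch numbers differ by 12 mod 7 = 5.
gcd(12, 7) = 1, so the sample visits 7/1 = 7 distinct residues mod 7.
Start 2 is batch 2; the batches hit are 1, 2, 3, 4, 5, 6, 7.

7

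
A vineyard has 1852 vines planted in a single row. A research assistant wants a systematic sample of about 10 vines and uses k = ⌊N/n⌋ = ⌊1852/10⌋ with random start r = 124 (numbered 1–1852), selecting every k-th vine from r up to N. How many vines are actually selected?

k = ⌊1852/10⌋ = 185
Achieved size = ⌊(1852 − 124)/185⌋ + 1 = ⌊1728/185⌋ + 1 = 9 + 1 = 10
(last selection: 124 + 9×185 = 1789 ≤ 1852; next would be 1974 > 1852)

10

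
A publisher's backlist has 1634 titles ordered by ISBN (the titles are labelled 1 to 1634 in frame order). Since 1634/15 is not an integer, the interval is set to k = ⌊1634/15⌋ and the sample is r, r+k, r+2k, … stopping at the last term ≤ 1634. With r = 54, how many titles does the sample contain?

k = ⌊1634/15⌋ = 108
Achieved size = ⌊(1634 − 54)/108⌋ + 1 = ⌊1580/108⌋ + 1 = 14 + 1 = 15
(last selection: 54 + 14×108 = 1566 ≤ 1634; next would be 1674 > 1634)

15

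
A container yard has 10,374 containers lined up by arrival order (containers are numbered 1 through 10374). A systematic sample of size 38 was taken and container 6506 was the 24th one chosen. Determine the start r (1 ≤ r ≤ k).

227

k = 10374/38 = 273
r = 6506 − (24−1)×273 = 6506 − 6279 = 227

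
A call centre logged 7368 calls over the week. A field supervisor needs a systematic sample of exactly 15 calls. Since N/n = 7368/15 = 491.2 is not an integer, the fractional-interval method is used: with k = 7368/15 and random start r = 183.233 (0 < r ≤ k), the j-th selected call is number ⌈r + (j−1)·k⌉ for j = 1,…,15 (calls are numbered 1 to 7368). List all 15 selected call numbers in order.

184, 675, 1166, 1657, 2149, 2640, 3131, 3622, 4113, 4605, 5096, 5587, 6078, 6569, 7061

j=1: r + 0k = 183.233 → ⌈·⌉ = 184
j=2: r + 1k = 674.433 → ⌈·⌉ = 675
j=3: r + 2k = 1165.633 → ⌈·⌉ = 1166
j=4: r + 3k = 1656.833 → ⌈·⌉ = 1657
j=5: r + 4k = 2148.033 → ⌈·⌉ = 2149
j=6: r + 5k = 2639.233 → ⌈·⌉ = 2640
j=7: r + 6k = 3130.433 → ⌈·⌉ = 3131
j=8: r + 7k = 3621.633 → ⌈·⌉ = 3622
j=9: r + 8k = 4112.833 → ⌈·⌉ = 4113
j=10: r + 9k = 4604.033 → ⌈·⌉ = 4605
j=11: r + 10k = 5095.233 → ⌈·⌉ = 5096
j=12: r + 11k = 5586.433 → ⌈·⌉ = 5587
j=13: r + 12k = 6077.633 → ⌈·⌉ = 6078
j=14: r + 13k = 6568.833 → ⌈·⌉ = 6569
j=15: r + 14k = 7060.033 → ⌈·⌉ = 7061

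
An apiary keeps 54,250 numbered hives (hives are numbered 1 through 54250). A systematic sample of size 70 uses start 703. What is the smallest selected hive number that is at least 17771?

k = 54250/70 = 775
Steps past start: ⌈(17771 − 703)/775⌉ = ⌈17068/775⌉ = 23
Selected hive: 703 + 23×775 = 18528

18528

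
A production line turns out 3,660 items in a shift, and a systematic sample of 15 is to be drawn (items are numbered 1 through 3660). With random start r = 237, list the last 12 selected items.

k = N/n = 3660/15 = 244
4th selection = 237 + 3×244 = 969
5th: 969 + 244 = 1213
6th: 1213 + 244 = 1457
7th: 1457 + 244 = 1701
8th: 1701 + 244 = 1945
9th: 1945 + 244 = 2189
10th: 2189 + 244 = 2433
11th: 2433 + 244 = 2677
12th: 2677 + 244 = 2921
13th: 2921 + 244 = 3165
14th: 3165 + 244 = 3409
15th: 3409 + 244 = 3653

969, 1213, 1457, 1701, 1945, 2189, 2433, 2677, 2921, 3165, 3409, 3653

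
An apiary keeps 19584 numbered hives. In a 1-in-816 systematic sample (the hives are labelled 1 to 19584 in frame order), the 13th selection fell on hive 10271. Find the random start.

k = 816
r = 10271 − (13−1)×816 = 10271 − 9792 = 479

479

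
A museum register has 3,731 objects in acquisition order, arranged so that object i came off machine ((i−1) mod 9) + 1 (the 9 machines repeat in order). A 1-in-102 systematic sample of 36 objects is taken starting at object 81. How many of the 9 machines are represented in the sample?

Consecutive selections differ by k = 102, so their machine numbers differ by 102 mod 9 = 3.
gcd(102, 9) = 3, so the sample visits 9/3 = 3 distinct residues mod 9.
Start 81 is machine 9; the machines hit are 3, 6, 9.

3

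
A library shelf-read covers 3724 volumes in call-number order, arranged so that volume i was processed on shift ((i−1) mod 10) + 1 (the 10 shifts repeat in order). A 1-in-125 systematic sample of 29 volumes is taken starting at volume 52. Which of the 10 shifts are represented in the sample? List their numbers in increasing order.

Consecutive selections differ by k = 125, so their shift numbers differ by 125 mod 10 = 5.
gcd(125, 10) = 5, so the sample visits 10/5 = 2 distinct residues mod 10.
Start 52 is shift 2; the shifts hit are 2, 7.

2, 7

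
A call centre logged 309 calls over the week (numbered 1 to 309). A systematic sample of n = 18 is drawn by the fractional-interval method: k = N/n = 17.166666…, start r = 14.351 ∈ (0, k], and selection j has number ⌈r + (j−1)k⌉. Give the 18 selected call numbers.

15, 32, 49, 66, 84, 101, 118, 135, 152, 169, 187, 204, 221, 238, 255, 272, 290, 307

j=1: r + 0k = 14.351 → ⌈·⌉ = 15
j=2: r + 1k = 31.517666… → ⌈·⌉ = 32
j=3: r + 2k = 48.684333… → ⌈·⌉ = 49
j=4: r + 3k = 65.851 → ⌈·⌉ = 66
j=5: r + 4k = 83.017666… → ⌈·⌉ = 84
j=6: r + 5k = 100.184333… → ⌈·⌉ = 101
j=7: r + 6k = 117.351 → ⌈·⌉ = 118
j=8: r + 7k = 134.517666… → ⌈·⌉ = 135
j=9: r + 8k = 151.684333… → ⌈·⌉ = 152
j=10: r + 9k = 168.851 → ⌈·⌉ = 169
j=11: r + 10k = 186.017666… → ⌈·⌉ = 187
j=12: r + 11k = 203.184333… → ⌈·⌉ = 204
j=13: r + 12k = 220.351 → ⌈·⌉ = 221
j=14: r + 13k = 237.517666… → ⌈·⌉ = 238
j=15: r + 14k = 254.684333… → ⌈·⌉ = 255
j=16: r + 15k = 271.851 → ⌈·⌉ = 272
j=17: r + 16k = 289.017666… → ⌈·⌉ = 290
j=18: r + 17k = 306.184333… → ⌈·⌉ = 307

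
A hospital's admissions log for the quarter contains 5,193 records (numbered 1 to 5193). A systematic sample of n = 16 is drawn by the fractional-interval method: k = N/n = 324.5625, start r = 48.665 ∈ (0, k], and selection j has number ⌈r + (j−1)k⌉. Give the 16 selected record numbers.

49, 374, 698, 1023, 1347, 1672, 1997, 2321, 2646, 2970, 3295, 3619, 3944, 4268, 4593, 4918

j=1: r + 0k = 48.665 → ⌈·⌉ = 49
j=2: r + 1k = 373.2275 → ⌈·⌉ = 374
j=3: r + 2k = 697.79 → ⌈·⌉ = 698
j=4: r + 3k = 1022.3525 → ⌈·⌉ = 1023
j=5: r + 4k = 1346.915 → ⌈·⌉ = 1347
j=6: r + 5k = 1671.4775 → ⌈·⌉ = 1672
j=7: r + 6k = 1996.04 → ⌈·⌉ = 1997
j=8: r + 7k = 2320.6025 → ⌈·⌉ = 2321
j=9: r + 8k = 2645.165 → ⌈·⌉ = 2646
j=10: r + 9k = 2969.7275 → ⌈·⌉ = 2970
j=11: r + 10k = 3294.29 → ⌈·⌉ = 3295
j=12: r + 11k = 3618.8525 → ⌈·⌉ = 3619
j=13: r + 12k = 3943.415 → ⌈·⌉ = 3944
j=14: r + 13k = 4267.9775 → ⌈·⌉ = 4268
j=15: r + 14k = 4592.54 → ⌈·⌉ = 4593
j=16: r + 15k = 4917.1025 → ⌈·⌉ = 4918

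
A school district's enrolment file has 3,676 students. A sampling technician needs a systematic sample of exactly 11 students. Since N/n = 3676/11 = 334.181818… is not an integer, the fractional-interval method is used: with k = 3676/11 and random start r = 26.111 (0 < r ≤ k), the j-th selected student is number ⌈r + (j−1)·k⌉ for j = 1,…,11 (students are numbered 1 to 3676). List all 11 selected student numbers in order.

j=1: r + 0k = 26.111 → ⌈·⌉ = 27
j=2: r + 1k = 360.292818… → ⌈·⌉ = 361
j=3: r + 2k = 694.474636… → ⌈·⌉ = 695
j=4: r + 3k = 1028.656454… → ⌈·⌉ = 1029
j=5: r + 4k = 1362.838272… → ⌈·⌉ = 1363
j=6: r + 5k = 1697.020090… → ⌈·⌉ = 1698
j=7: r + 6k = 2031.201909… → ⌈·⌉ = 2032
j=8: r + 7k = 2365.383727… → ⌈·⌉ = 2366
j=9: r + 8k = 2699.565545… → ⌈·⌉ = 2700
j=10: r + 9k = 3033.747363… → ⌈·⌉ = 3034
j=11: r + 10k = 3367.929181… → ⌈·⌉ = 3368

27, 361, 695, 1029, 1363, 1698, 2032, 2366, 2700, 3034, 3368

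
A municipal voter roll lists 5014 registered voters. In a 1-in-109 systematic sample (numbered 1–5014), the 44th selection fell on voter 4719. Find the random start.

k = 109
r = 4719 − (44−1)×109 = 4719 − 4687 = 32

32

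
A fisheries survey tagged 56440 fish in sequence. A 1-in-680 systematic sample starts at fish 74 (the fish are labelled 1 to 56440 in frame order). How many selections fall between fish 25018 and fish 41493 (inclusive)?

24

k = 680
First selection ≥ 25018: 74 + ⌈(25018−74)/680⌉·680 = 74 + 37×680 = 25234
Last selection ≤ 41493: 74 + ⌊(41493−74)/680⌋·680 = 74 + 60×680 = 40874
Count = 60 − 37 + 1 = 24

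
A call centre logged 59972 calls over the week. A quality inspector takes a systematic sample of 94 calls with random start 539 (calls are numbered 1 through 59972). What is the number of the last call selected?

59873

k = 59972/94 = 638
94th selection = r + (94−1)·k = 539 + 93×638 = 539 + 59334 = 59873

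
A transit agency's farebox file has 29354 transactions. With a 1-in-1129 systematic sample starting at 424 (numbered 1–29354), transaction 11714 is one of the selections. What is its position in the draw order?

11

k = 1129
position = (11714 − 424)/1129 + 1 = 11290/1129 + 1 = 10 + 1 = 11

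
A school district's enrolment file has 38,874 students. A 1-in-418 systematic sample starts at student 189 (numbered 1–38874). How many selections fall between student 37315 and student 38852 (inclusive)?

4

k = 418
First selection ≥ 37315: 189 + ⌈(37315−189)/418⌉·418 = 189 + 89×418 = 37391
Last selection ≤ 38852: 189 + ⌊(38852−189)/418⌋·418 = 189 + 92×418 = 38645
Count = 92 − 89 + 1 = 4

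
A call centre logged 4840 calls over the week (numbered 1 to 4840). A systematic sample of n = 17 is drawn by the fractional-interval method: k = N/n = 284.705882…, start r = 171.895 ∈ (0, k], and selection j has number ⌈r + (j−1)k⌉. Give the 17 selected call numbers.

172, 457, 742, 1027, 1311, 1596, 1881, 2165, 2450, 2735, 3019, 3304, 3589, 3874, 4158, 4443, 4728

j=1: r + 0k = 171.895 → ⌈·⌉ = 172
j=2: r + 1k = 456.600882… → ⌈·⌉ = 457
j=3: r + 2k = 741.306764… → ⌈·⌉ = 742
j=4: r + 3k = 1026.012647… → ⌈·⌉ = 1027
j=5: r + 4k = 1310.718529… → ⌈·⌉ = 1311
j=6: r + 5k = 1595.424411… → ⌈·⌉ = 1596
j=7: r + 6k = 1880.130294… → ⌈·⌉ = 1881
j=8: r + 7k = 2164.836176… → ⌈·⌉ = 2165
j=9: r + 8k = 2449.542058… → ⌈·⌉ = 2450
j=10: r + 9k = 2734.247941… → ⌈·⌉ = 2735
j=11: r + 10k = 3018.953823… → ⌈·⌉ = 3019
j=12: r + 11k = 3303.659705… → ⌈·⌉ = 3304
j=13: r + 12k = 3588.365588… → ⌈·⌉ = 3589
j=14: r + 13k = 3873.071470… → ⌈·⌉ = 3874
j=15: r + 14k = 4157.777352… → ⌈·⌉ = 4158
j=16: r + 15k = 4442.483235… → ⌈·⌉ = 4443
j=17: r + 16k = 4727.189117… → ⌈·⌉ = 4728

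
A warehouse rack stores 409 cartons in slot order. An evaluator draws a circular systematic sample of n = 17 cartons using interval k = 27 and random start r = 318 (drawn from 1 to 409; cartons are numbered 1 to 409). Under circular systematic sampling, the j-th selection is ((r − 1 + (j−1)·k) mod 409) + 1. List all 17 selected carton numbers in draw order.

Selection 1: 318
Selection 2: 318 + 27 = 345
Selection 3: 345 + 27 = 372
Selection 4: 372 + 27 = 399
Selection 5: 399 + 27 = 426 → 426 − 409 = 17
Selection 6: 17 + 27 = 44
Selection 7: 44 + 27 = 71
Selection 8: 71 + 27 = 98
Selection 9: 98 + 27 = 125
Selection 10: 125 + 27 = 152
Selection 11: 152 + 27 = 179
Selection 12: 179 + 27 = 206
Selection 13: 206 + 27 = 233
Selection 14: 233 + 27 = 260
Selection 15: 260 + 27 = 287
Selection 16: 287 + 27 = 314
Selection 17: 314 + 27 = 341

318, 345, 372, 399, 17, 44, 71, 98, 125, 152, 179, 206, 233, 260, 287, 314, 341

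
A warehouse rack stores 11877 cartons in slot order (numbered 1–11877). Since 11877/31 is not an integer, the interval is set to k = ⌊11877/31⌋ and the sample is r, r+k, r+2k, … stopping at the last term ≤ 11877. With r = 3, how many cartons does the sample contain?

k = ⌊11877/31⌋ = 383
Achieved size = ⌊(11877 − 3)/383⌋ + 1 = ⌊11874/383⌋ + 1 = 31 + 1 = 32
(last selection: 3 + 31×383 = 11876 ≤ 11877; next would be 12259 > 11877)

32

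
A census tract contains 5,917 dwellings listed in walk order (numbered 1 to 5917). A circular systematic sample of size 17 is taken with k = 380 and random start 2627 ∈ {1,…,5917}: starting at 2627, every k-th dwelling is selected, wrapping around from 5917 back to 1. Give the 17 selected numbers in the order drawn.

2627, 3007, 3387, 3767, 4147, 4527, 4907, 5287, 5667, 130, 510, 890, 1270, 1650, 2030, 2410, 2790

Selection 1: 2627
Selection 2: 2627 + 380 = 3007
Selection 3: 3007 + 380 = 3387
Selection 4: 3387 + 380 = 3767
Selection 5: 3767 + 380 = 4147
Selection 6: 4147 + 380 = 4527
Selection 7: 4527 + 380 = 4907
Selection 8: 4907 + 380 = 5287
Selection 9: 5287 + 380 = 5667
Selection 10: 5667 + 380 = 6047 → 6047 − 5917 = 130
Selection 11: 130 + 380 = 510
Selection 12: 510 + 380 = 890
Selection 13: 890 + 380 = 1270
Selection 14: 1270 + 380 = 1650
Selection 15: 1650 + 380 = 2030
Selection 16: 2030 + 380 = 2410
Selection 17: 2410 + 380 = 2790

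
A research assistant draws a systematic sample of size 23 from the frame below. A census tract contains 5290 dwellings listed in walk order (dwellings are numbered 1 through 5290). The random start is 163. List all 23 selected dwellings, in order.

163, 393, 623, 853, 1083, 1313, 1543, 1773, 2003, 2233, 2463, 2693, 2923, 3153, 3383, 3613, 3843, 4073, 4303, 4533, 4763, 4993, 5223

k = N/n = 5290/23 = 230
dwelling 1: 163
dwelling 2: 163 + 230 = 393
dwelling 3: 393 + 230 = 623
dwelling 4: 623 + 230 = 853
dwelling 5: 853 + 230 = 1083
dwelling 6: 1083 + 230 = 1313
dwelling 7: 1313 + 230 = 1543
dwelling 8: 1543 + 230 = 1773
dwelling 9: 1773 + 230 = 2003
dwelling 10: 2003 + 230 = 2233
dwelling 11: 2233 + 230 = 2463
dwelling 12: 2463 + 230 = 2693
dwelling 13: 2693 + 230 = 2923
dwelling 14: 2923 + 230 = 3153
dwelling 15: 3153 + 230 = 3383
dwelling 16: 3383 + 230 = 3613
dwelling 17: 3613 + 230 = 3843
dwelling 18: 3843 + 230 = 4073
dwelling 19: 4073 + 230 = 4303
dwelling 20: 4303 + 230 = 4533
dwelling 21: 4533 + 230 = 4763
dwelling 22: 4763 + 230 = 4993
dwelling 23: 4993 + 230 = 5223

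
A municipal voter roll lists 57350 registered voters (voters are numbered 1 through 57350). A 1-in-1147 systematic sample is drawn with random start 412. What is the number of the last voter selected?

k = 1147
50th selection = r + (50−1)·k = 412 + 49×1147 = 412 + 56203 = 56615

56615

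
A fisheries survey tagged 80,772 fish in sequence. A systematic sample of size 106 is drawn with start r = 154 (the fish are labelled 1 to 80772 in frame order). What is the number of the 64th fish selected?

48160

k = 80772/106 = 762
64th selection = r + (64−1)·k = 154 + 63×762 = 154 + 48006 = 48160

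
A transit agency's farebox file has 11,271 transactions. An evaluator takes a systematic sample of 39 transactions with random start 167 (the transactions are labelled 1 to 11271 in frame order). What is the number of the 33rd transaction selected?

k = 11271/39 = 289
33rd selection = r + (33−1)·k = 167 + 32×289 = 167 + 9248 = 9415

9415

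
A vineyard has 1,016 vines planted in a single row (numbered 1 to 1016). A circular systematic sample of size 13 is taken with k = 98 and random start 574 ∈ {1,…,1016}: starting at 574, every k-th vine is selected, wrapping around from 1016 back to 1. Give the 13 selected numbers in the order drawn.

Selection 1: 574
Selection 2: 574 + 98 = 672
Selection 3: 672 + 98 = 770
Selection 4: 770 + 98 = 868
Selection 5: 868 + 98 = 966
Selection 6: 966 + 98 = 1064 → 1064 − 1016 = 48
Selection 7: 48 + 98 = 146
Selection 8: 146 + 98 = 244
Selection 9: 244 + 98 = 342
Selection 10: 342 + 98 = 440
Selection 11: 440 + 98 = 538
Selection 12: 538 + 98 = 636
Selection 13: 636 + 98 = 734

574, 672, 770, 868, 966, 48, 146, 244, 342, 440, 538, 636, 734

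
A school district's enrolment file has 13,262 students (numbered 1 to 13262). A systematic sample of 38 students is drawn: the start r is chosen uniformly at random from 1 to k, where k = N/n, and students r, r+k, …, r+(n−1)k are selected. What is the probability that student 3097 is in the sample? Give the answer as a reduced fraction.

k = 13262/38 = 349.
Student 3097 is selected iff r ≡ 3097 (mod 349); exactly one such r in {1,…,349}.
Inclusion probability = 1/349.

1/349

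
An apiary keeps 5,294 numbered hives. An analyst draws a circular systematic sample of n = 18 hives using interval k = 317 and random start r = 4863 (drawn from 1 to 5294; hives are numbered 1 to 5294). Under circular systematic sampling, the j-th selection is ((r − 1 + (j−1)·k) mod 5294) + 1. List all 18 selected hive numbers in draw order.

4863, 5180, 203, 520, 837, 1154, 1471, 1788, 2105, 2422, 2739, 3056, 3373, 3690, 4007, 4324, 4641, 4958

Selection 1: 4863
Selection 2: 4863 + 317 = 5180
Selection 3: 5180 + 317 = 5497 → 5497 − 5294 = 203
Selection 4: 203 + 317 = 520
Selection 5: 520 + 317 = 837
Selection 6: 837 + 317 = 1154
Selection 7: 1154 + 317 = 1471
Selection 8: 1471 + 317 = 1788
Selection 9: 1788 + 317 = 2105
Selection 10: 2105 + 317 = 2422
Selection 11: 2422 + 317 = 2739
Selection 12: 2739 + 317 = 3056
Selection 13: 3056 + 317 = 3373
Selection 14: 3373 + 317 = 3690
Selection 15: 3690 + 317 = 4007
Selection 16: 4007 + 317 = 4324
Selection 17: 4324 + 317 = 4641
Selection 18: 4641 + 317 = 4958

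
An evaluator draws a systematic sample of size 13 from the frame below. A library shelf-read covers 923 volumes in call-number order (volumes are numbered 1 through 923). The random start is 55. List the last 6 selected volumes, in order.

552, 623, 694, 765, 836, 907

k = N/n = 923/13 = 71
8th selection = 55 + 7×71 = 552
9th: 552 + 71 = 623
10th: 623 + 71 = 694
11th: 694 + 71 = 765
12th: 765 + 71 = 836
13th: 836 + 71 = 907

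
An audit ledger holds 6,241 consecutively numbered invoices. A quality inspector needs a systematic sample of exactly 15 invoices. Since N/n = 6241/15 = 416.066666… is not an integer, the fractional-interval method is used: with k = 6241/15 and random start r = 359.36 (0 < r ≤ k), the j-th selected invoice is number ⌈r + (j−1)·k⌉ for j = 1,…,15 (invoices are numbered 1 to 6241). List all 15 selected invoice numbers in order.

360, 776, 1192, 1608, 2024, 2440, 2856, 3272, 3688, 4104, 4521, 4937, 5353, 5769, 6185

j=1: r + 0k = 359.36 → ⌈·⌉ = 360
j=2: r + 1k = 775.426666… → ⌈·⌉ = 776
j=3: r + 2k = 1191.493333… → ⌈·⌉ = 1192
j=4: r + 3k = 1607.56 → ⌈·⌉ = 1608
j=5: r + 4k = 2023.626666… → ⌈·⌉ = 2024
j=6: r + 5k = 2439.693333… → ⌈·⌉ = 2440
j=7: r + 6k = 2855.76 → ⌈·⌉ = 2856
j=8: r + 7k = 3271.826666… → ⌈·⌉ = 3272
j=9: r + 8k = 3687.893333… → ⌈·⌉ = 3688
j=10: r + 9k = 4103.96 → ⌈·⌉ = 4104
j=11: r + 10k = 4520.026666… → ⌈·⌉ = 4521
j=12: r + 11k = 4936.093333… → ⌈·⌉ = 4937
j=13: r + 12k = 5352.16 → ⌈·⌉ = 5353
j=14: r + 13k = 5768.226666… → ⌈·⌉ = 5769
j=15: r + 14k = 6184.293333… → ⌈·⌉ = 6185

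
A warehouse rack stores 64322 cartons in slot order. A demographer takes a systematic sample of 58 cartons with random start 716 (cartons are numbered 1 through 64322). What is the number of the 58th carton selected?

k = 64322/58 = 1109
58th selection = r + (58−1)·k = 716 + 57×1109 = 716 + 63213 = 63929

63929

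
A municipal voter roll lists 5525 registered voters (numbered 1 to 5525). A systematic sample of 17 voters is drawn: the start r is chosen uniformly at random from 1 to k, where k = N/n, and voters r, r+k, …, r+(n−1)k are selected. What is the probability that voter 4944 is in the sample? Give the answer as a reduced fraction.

k = 5525/17 = 325.
Voter 4944 is selected iff r ≡ 4944 (mod 325); exactly one such r in {1,…,325}.
Inclusion probability = 1/325.

1/325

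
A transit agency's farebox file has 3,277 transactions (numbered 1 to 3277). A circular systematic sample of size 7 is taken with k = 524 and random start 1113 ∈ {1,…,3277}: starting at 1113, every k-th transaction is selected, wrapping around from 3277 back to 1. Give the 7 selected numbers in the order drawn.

1113, 1637, 2161, 2685, 3209, 456, 980

Selection 1: 1113
Selection 2: 1113 + 524 = 1637
Selection 3: 1637 + 524 = 2161
Selection 4: 2161 + 524 = 2685
Selection 5: 2685 + 524 = 3209
Selection 6: 3209 + 524 = 3733 → 3733 − 3277 = 456
Selection 7: 456 + 524 = 980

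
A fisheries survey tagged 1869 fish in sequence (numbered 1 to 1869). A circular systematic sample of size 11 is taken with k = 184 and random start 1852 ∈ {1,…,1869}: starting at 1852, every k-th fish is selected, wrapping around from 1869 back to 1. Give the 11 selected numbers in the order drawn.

1852, 167, 351, 535, 719, 903, 1087, 1271, 1455, 1639, 1823

Selection 1: 1852
Selection 2: 1852 + 184 = 2036 → 2036 − 1869 = 167
Selection 3: 167 + 184 = 351
Selection 4: 351 + 184 = 535
Selection 5: 535 + 184 = 719
Selection 6: 719 + 184 = 903
Selection 7: 903 + 184 = 1087
Selection 8: 1087 + 184 = 1271
Selection 9: 1271 + 184 = 1455
Selection 10: 1455 + 184 = 1639
Selection 11: 1639 + 184 = 1823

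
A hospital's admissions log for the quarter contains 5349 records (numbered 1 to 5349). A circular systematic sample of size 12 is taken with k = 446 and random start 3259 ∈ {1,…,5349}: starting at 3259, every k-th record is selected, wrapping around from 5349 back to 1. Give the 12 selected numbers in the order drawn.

3259, 3705, 4151, 4597, 5043, 140, 586, 1032, 1478, 1924, 2370, 2816

Selection 1: 3259
Selection 2: 3259 + 446 = 3705
Selection 3: 3705 + 446 = 4151
Selection 4: 4151 + 446 = 4597
Selection 5: 4597 + 446 = 5043
Selection 6: 5043 + 446 = 5489 → 5489 − 5349 = 140
Selection 7: 140 + 446 = 586
Selection 8: 586 + 446 = 1032
Selection 9: 1032 + 446 = 1478
Selection 10: 1478 + 446 = 1924
Selection 11: 1924 + 446 = 2370
Selection 12: 2370 + 446 = 2816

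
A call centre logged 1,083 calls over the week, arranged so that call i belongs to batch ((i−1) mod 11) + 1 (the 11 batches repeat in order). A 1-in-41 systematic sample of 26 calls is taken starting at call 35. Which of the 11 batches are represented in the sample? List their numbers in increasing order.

1, 2, 3, 4, 5, 6, 7, 8, 9, 10, 11

Consecutive selections differ by k = 41, so their batch numbers differ by 41 mod 11 = 8.
gcd(41, 11) = 1, so the sample visits 11/1 = 11 distinct residues mod 11.
Start 35 is batch 2; the batches hit are 1, 2, 3, 4, 5, 6, 7, 8, 9, 10, 11.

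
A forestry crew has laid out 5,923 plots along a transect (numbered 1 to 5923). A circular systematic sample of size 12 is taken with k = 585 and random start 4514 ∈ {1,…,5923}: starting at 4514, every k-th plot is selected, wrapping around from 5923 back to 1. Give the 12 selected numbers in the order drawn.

Selection 1: 4514
Selection 2: 4514 + 585 = 5099
Selection 3: 5099 + 585 = 5684
Selection 4: 5684 + 585 = 6269 → 6269 − 5923 = 346
Selection 5: 346 + 585 = 931
Selection 6: 931 + 585 = 1516
Selection 7: 1516 + 585 = 2101
Selection 8: 2101 + 585 = 2686
Selection 9: 2686 + 585 = 3271
Selection 10: 3271 + 585 = 3856
Selection 11: 3856 + 585 = 4441
Selection 12: 4441 + 585 = 5026

4514, 5099, 5684, 346, 931, 1516, 2101, 2686, 3271, 3856, 4441, 5026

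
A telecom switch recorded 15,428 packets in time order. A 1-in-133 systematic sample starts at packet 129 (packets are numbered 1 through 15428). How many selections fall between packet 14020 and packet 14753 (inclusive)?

k = 133
First selection ≥ 14020: 129 + ⌈(14020−129)/133⌉·133 = 129 + 105×133 = 14094
Last selection ≤ 14753: 129 + ⌊(14753−129)/133⌋·133 = 129 + 109×133 = 14626
Count = 109 − 105 + 1 = 5

5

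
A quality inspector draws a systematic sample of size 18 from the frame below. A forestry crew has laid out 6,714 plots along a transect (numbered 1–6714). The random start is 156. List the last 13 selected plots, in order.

2021, 2394, 2767, 3140, 3513, 3886, 4259, 4632, 5005, 5378, 5751, 6124, 6497

k = N/n = 6714/18 = 373
6th selection = 156 + 5×373 = 2021
7th: 2021 + 373 = 2394
8th: 2394 + 373 = 2767
9th: 2767 + 373 = 3140
10th: 3140 + 373 = 3513
11th: 3513 + 373 = 3886
12th: 3886 + 373 = 4259
13th: 4259 + 373 = 4632
14th: 4632 + 373 = 5005
15th: 5005 + 373 = 5378
16th: 5378 + 373 = 5751
17th: 5751 + 373 = 6124
18th: 6124 + 373 = 6497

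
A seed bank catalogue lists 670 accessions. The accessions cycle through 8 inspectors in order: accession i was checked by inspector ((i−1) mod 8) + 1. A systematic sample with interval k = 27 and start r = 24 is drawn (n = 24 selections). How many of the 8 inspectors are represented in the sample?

8

Consecutive selections differ by k = 27, so their inspector numbers differ by 27 mod 8 = 3.
gcd(27, 8) = 1, so the sample visits 8/1 = 8 distinct residues mod 8.
Start 24 is inspector 8; the inspectors hit are 1, 2, 3, 4, 5, 6, 7, 8.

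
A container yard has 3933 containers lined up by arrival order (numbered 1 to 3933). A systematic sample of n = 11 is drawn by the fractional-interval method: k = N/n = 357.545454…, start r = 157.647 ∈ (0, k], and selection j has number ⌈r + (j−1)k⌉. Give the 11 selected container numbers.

158, 516, 873, 1231, 1588, 1946, 2303, 2661, 3019, 3376, 3734

j=1: r + 0k = 157.647 → ⌈·⌉ = 158
j=2: r + 1k = 515.192454… → ⌈·⌉ = 516
j=3: r + 2k = 872.737909… → ⌈·⌉ = 873
j=4: r + 3k = 1230.283363… → ⌈·⌉ = 1231
j=5: r + 4k = 1587.828818… → ⌈·⌉ = 1588
j=6: r + 5k = 1945.374272… → ⌈·⌉ = 1946
j=7: r + 6k = 2302.919727… → ⌈·⌉ = 2303
j=8: r + 7k = 2660.465181… → ⌈·⌉ = 2661
j=9: r + 8k = 3018.010636… → ⌈·⌉ = 3019
j=10: r + 9k = 3375.556090… → ⌈·⌉ = 3376
j=11: r + 10k = 3733.101545… → ⌈·⌉ = 3734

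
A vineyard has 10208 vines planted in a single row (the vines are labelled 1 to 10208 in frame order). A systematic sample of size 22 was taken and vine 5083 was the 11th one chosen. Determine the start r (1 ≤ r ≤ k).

443

k = 10208/22 = 464
r = 5083 − (11−1)×464 = 5083 − 4640 = 443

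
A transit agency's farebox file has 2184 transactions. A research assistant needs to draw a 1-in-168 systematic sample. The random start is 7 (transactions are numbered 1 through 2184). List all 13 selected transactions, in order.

transaction 1: 7
transaction 2: 7 + 168 = 175
transaction 3: 175 + 168 = 343
transaction 4: 343 + 168 = 511
transaction 5: 511 + 168 = 679
transaction 6: 679 + 168 = 847
transaction 7: 847 + 168 = 1015
transaction 8: 1015 + 168 = 1183
transaction 9: 1183 + 168 = 1351
transaction 10: 1351 + 168 = 1519
transaction 11: 1519 + 168 = 1687
transaction 12: 1687 + 168 = 1855
transaction 13: 1855 + 168 = 2023

7, 175, 343, 511, 679, 847, 1015, 1183, 1351, 1519, 1687, 1855, 2023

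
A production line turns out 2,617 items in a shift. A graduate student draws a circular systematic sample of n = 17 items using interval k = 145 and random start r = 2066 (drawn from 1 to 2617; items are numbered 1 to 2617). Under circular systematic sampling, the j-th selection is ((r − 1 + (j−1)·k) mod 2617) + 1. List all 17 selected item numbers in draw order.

Selection 1: 2066
Selection 2: 2066 + 145 = 2211
Selection 3: 2211 + 145 = 2356
Selection 4: 2356 + 145 = 2501
Selection 5: 2501 + 145 = 2646 → 2646 − 2617 = 29
Selection 6: 29 + 145 = 174
Selection 7: 174 + 145 = 319
Selection 8: 319 + 145 = 464
Selection 9: 464 + 145 = 609
Selection 10: 609 + 145 = 754
Selection 11: 754 + 145 = 899
Selection 12: 899 + 145 = 1044
Selection 13: 1044 + 145 = 1189
Selection 14: 1189 + 145 = 1334
Selection 15: 1334 + 145 = 1479
Selection 16: 1479 + 145 = 1624
Selection 17: 1624 + 145 = 1769

2066, 2211, 2356, 2501, 29, 174, 319, 464, 609, 754, 899, 1044, 1189, 1334, 1479, 1624, 1769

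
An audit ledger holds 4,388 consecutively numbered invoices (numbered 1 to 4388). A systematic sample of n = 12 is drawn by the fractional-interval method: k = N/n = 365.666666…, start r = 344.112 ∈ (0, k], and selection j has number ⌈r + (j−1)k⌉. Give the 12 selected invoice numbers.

j=1: r + 0k = 344.112 → ⌈·⌉ = 345
j=2: r + 1k = 709.778666… → ⌈·⌉ = 710
j=3: r + 2k = 1075.445333… → ⌈·⌉ = 1076
j=4: r + 3k = 1441.112 → ⌈·⌉ = 1442
j=5: r + 4k = 1806.778666… → ⌈·⌉ = 1807
j=6: r + 5k = 2172.445333… → ⌈·⌉ = 2173
j=7: r + 6k = 2538.112 → ⌈·⌉ = 2539
j=8: r + 7k = 2903.778666… → ⌈·⌉ = 2904
j=9: r + 8k = 3269.445333… → ⌈·⌉ = 3270
j=10: r + 9k = 3635.112 → ⌈·⌉ = 3636
j=11: r + 10k = 4000.778666… → ⌈·⌉ = 4001
j=12: r + 11k = 4366.445333… → ⌈·⌉ = 4367

345, 710, 1076, 1442, 1807, 2173, 2539, 2904, 3270, 3636, 4001, 4367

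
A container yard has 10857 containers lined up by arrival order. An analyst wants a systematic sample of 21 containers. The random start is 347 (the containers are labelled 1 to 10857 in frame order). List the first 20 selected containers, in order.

k = N/n = 10857/21 = 517
container 1: 347
container 2: 347 + 517 = 864
container 3: 864 + 517 = 1381
container 4: 1381 + 517 = 1898
container 5: 1898 + 517 = 2415
container 6: 2415 + 517 = 2932
container 7: 2932 + 517 = 3449
container 8: 3449 + 517 = 3966
container 9: 3966 + 517 = 4483
container 10: 4483 + 517 = 5000
container 11: 5000 + 517 = 5517
container 12: 5517 + 517 = 6034
container 13: 6034 + 517 = 6551
container 14: 6551 + 517 = 7068
container 15: 7068 + 517 = 7585
container 16: 7585 + 517 = 8102
container 17: 8102 + 517 = 8619
container 18: 8619 + 517 = 9136
container 19: 9136 + 517 = 9653
container 20: 9653 + 517 = 10170

347, 864, 1381, 1898, 2415, 2932, 3449, 3966, 4483, 5000, 5517, 6034, 6551, 7068, 7585, 8102, 8619, 9136, 9653, 10170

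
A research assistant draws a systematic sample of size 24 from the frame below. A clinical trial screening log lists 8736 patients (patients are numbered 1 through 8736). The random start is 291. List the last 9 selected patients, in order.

5751, 6115, 6479, 6843, 7207, 7571, 7935, 8299, 8663

k = N/n = 8736/24 = 364
16th selection = 291 + 15×364 = 5751
17th: 5751 + 364 = 6115
18th: 6115 + 364 = 6479
19th: 6479 + 364 = 6843
20th: 6843 + 364 = 7207
21st: 7207 + 364 = 7571
22nd: 7571 + 364 = 7935
23rd: 7935 + 364 = 8299
24th: 8299 + 364 = 8663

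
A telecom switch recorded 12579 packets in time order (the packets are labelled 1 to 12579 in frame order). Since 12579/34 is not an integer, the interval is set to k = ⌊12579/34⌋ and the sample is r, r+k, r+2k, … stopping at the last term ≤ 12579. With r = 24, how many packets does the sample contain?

k = ⌊12579/34⌋ = 369
Achieved size = ⌊(12579 − 24)/369⌋ + 1 = ⌊12555/369⌋ + 1 = 34 + 1 = 35
(last selection: 24 + 34×369 = 12570 ≤ 12579; next would be 12939 > 12579)

35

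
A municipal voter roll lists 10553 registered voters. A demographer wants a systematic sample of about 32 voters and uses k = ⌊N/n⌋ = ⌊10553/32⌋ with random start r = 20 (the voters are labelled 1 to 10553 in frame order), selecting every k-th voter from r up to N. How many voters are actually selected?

33

k = ⌊10553/32⌋ = 329
Achieved size = ⌊(10553 − 20)/329⌋ + 1 = ⌊10533/329⌋ + 1 = 32 + 1 = 33
(last selection: 20 + 32×329 = 10548 ≤ 10553; next would be 10877 > 10553)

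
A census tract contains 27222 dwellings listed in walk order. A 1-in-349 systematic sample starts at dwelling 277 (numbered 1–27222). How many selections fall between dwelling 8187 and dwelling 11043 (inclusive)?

8

k = 349
First selection ≥ 8187: 277 + ⌈(8187−277)/349⌉·349 = 277 + 23×349 = 8304
Last selection ≤ 11043: 277 + ⌊(11043−277)/349⌋·349 = 277 + 30×349 = 10747
Count = 30 − 23 + 1 = 8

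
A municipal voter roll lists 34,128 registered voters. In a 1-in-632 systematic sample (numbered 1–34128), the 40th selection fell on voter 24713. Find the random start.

65

k = 632
r = 24713 − (40−1)×632 = 24713 − 24648 = 65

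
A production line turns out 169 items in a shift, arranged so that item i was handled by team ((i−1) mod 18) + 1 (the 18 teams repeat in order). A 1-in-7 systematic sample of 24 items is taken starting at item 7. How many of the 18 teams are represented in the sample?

18

Consecutive selections differ by k = 7, so their team numbers differ by 7 mod 18 = 7.
gcd(7, 18) = 1, so the sample visits 18/1 = 18 distinct residues mod 18.
Start 7 is team 7; the teams hit are 1, 2, 3, 4, 5, 6, 7, 8, 9, 10, 11, 12, 13, 14, 15, 16, 17, 18.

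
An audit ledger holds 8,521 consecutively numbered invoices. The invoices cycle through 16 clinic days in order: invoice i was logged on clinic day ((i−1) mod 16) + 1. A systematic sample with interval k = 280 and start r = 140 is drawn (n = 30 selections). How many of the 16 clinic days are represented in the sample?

Consecutive selections differ by k = 280, so their clinic day numbers differ by 280 mod 16 = 8.
gcd(280, 16) = 8, so the sample visits 16/8 = 2 distinct residues mod 16.
Start 140 is clinic day 12; the clinic days hit are 4, 12.

2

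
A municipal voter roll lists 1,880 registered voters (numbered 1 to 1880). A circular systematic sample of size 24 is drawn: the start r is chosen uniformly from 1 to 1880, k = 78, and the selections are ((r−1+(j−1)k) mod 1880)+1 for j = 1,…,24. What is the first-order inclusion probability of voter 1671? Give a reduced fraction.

3/235

For each position j, as r ranges over 1…1880 the j-th selection hits every voter exactly once, so voter 1671 is selected for exactly 24 of the 1880 starts.
Inclusion probability = 24/1880 = 3/235.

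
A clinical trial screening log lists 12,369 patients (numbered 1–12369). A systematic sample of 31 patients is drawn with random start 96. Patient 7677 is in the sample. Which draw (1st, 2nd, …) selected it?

20

k = 12369/31 = 399
position = (7677 − 96)/399 + 1 = 7581/399 + 1 = 19 + 1 = 20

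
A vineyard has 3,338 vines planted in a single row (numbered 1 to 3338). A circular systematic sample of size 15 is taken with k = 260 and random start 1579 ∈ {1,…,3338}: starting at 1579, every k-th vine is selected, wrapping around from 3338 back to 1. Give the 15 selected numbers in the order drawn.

1579, 1839, 2099, 2359, 2619, 2879, 3139, 61, 321, 581, 841, 1101, 1361, 1621, 1881

Selection 1: 1579
Selection 2: 1579 + 260 = 1839
Selection 3: 1839 + 260 = 2099
Selection 4: 2099 + 260 = 2359
Selection 5: 2359 + 260 = 2619
Selection 6: 2619 + 260 = 2879
Selection 7: 2879 + 260 = 3139
Selection 8: 3139 + 260 = 3399 → 3399 − 3338 = 61
Selection 9: 61 + 260 = 321
Selection 10: 321 + 260 = 581
Selection 11: 581 + 260 = 841
Selection 12: 841 + 260 = 1101
Selection 13: 1101 + 260 = 1361
Selection 14: 1361 + 260 = 1621
Selection 15: 1621 + 260 = 1881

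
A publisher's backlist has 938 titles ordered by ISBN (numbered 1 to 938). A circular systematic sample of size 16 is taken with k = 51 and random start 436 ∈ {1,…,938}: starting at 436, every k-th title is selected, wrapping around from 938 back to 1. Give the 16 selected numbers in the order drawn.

436, 487, 538, 589, 640, 691, 742, 793, 844, 895, 8, 59, 110, 161, 212, 263

Selection 1: 436
Selection 2: 436 + 51 = 487
Selection 3: 487 + 51 = 538
Selection 4: 538 + 51 = 589
Selection 5: 589 + 51 = 640
Selection 6: 640 + 51 = 691
Selection 7: 691 + 51 = 742
Selection 8: 742 + 51 = 793
Selection 9: 793 + 51 = 844
Selection 10: 844 + 51 = 895
Selection 11: 895 + 51 = 946 → 946 − 938 = 8
Selection 12: 8 + 51 = 59
Selection 13: 59 + 51 = 110
Selection 14: 110 + 51 = 161
Selection 15: 161 + 51 = 212
Selection 16: 212 + 51 = 263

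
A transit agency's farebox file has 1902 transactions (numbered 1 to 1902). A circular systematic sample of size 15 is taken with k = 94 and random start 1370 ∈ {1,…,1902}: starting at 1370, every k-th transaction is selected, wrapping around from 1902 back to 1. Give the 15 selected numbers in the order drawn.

1370, 1464, 1558, 1652, 1746, 1840, 32, 126, 220, 314, 408, 502, 596, 690, 784

Selection 1: 1370
Selection 2: 1370 + 94 = 1464
Selection 3: 1464 + 94 = 1558
Selection 4: 1558 + 94 = 1652
Selection 5: 1652 + 94 = 1746
Selection 6: 1746 + 94 = 1840
Selection 7: 1840 + 94 = 1934 → 1934 − 1902 = 32
Selection 8: 32 + 94 = 126
Selection 9: 126 + 94 = 220
Selection 10: 220 + 94 = 314
Selection 11: 314 + 94 = 408
Selection 12: 408 + 94 = 502
Selection 13: 502 + 94 = 596
Selection 14: 596 + 94 = 690
Selection 15: 690 + 94 = 784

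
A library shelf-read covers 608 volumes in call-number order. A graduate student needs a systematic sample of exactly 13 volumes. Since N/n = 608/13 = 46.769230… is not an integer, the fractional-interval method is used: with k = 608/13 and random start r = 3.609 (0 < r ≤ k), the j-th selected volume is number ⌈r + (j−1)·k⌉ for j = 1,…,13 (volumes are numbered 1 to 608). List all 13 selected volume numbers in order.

4, 51, 98, 144, 191, 238, 285, 331, 378, 425, 472, 519, 565

j=1: r + 0k = 3.609 → ⌈·⌉ = 4
j=2: r + 1k = 50.378230… → ⌈·⌉ = 51
j=3: r + 2k = 97.147461… → ⌈·⌉ = 98
j=4: r + 3k = 143.916692… → ⌈·⌉ = 144
j=5: r + 4k = 190.685923… → ⌈·⌉ = 191
j=6: r + 5k = 237.455153… → ⌈·⌉ = 238
j=7: r + 6k = 284.224384… → ⌈·⌉ = 285
j=8: r + 7k = 330.993615… → ⌈·⌉ = 331
j=9: r + 8k = 377.762846… → ⌈·⌉ = 378
j=10: r + 9k = 424.532076… → ⌈·⌉ = 425
j=11: r + 10k = 471.301307… → ⌈·⌉ = 472
j=12: r + 11k = 518.070538… → ⌈·⌉ = 519
j=13: r + 12k = 564.839769… → ⌈·⌉ = 565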